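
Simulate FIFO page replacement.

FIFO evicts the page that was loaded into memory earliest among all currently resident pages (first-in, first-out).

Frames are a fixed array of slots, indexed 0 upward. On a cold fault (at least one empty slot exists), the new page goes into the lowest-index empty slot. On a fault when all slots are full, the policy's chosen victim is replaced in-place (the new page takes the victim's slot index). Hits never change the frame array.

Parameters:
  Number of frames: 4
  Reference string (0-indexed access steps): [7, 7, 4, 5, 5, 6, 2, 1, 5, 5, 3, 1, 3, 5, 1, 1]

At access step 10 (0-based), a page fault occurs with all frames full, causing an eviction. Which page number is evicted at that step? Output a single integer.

Answer: 5

Derivation:
Step 0: ref 7 -> FAULT, frames=[7,-,-,-]
Step 1: ref 7 -> HIT, frames=[7,-,-,-]
Step 2: ref 4 -> FAULT, frames=[7,4,-,-]
Step 3: ref 5 -> FAULT, frames=[7,4,5,-]
Step 4: ref 5 -> HIT, frames=[7,4,5,-]
Step 5: ref 6 -> FAULT, frames=[7,4,5,6]
Step 6: ref 2 -> FAULT, evict 7, frames=[2,4,5,6]
Step 7: ref 1 -> FAULT, evict 4, frames=[2,1,5,6]
Step 8: ref 5 -> HIT, frames=[2,1,5,6]
Step 9: ref 5 -> HIT, frames=[2,1,5,6]
Step 10: ref 3 -> FAULT, evict 5, frames=[2,1,3,6]
At step 10: evicted page 5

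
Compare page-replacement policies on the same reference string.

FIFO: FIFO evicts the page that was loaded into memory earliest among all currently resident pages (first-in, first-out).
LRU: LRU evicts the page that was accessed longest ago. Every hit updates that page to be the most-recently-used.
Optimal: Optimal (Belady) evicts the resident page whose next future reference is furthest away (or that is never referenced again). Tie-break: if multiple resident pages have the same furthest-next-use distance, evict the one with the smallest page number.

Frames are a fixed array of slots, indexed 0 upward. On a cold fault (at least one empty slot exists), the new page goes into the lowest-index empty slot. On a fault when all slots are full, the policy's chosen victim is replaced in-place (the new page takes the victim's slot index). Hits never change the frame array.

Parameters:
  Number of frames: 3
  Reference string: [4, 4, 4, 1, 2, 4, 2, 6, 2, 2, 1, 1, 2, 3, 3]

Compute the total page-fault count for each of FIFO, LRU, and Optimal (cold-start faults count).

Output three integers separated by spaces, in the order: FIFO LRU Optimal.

--- FIFO ---
  step 0: ref 4 -> FAULT, frames=[4,-,-] (faults so far: 1)
  step 1: ref 4 -> HIT, frames=[4,-,-] (faults so far: 1)
  step 2: ref 4 -> HIT, frames=[4,-,-] (faults so far: 1)
  step 3: ref 1 -> FAULT, frames=[4,1,-] (faults so far: 2)
  step 4: ref 2 -> FAULT, frames=[4,1,2] (faults so far: 3)
  step 5: ref 4 -> HIT, frames=[4,1,2] (faults so far: 3)
  step 6: ref 2 -> HIT, frames=[4,1,2] (faults so far: 3)
  step 7: ref 6 -> FAULT, evict 4, frames=[6,1,2] (faults so far: 4)
  step 8: ref 2 -> HIT, frames=[6,1,2] (faults so far: 4)
  step 9: ref 2 -> HIT, frames=[6,1,2] (faults so far: 4)
  step 10: ref 1 -> HIT, frames=[6,1,2] (faults so far: 4)
  step 11: ref 1 -> HIT, frames=[6,1,2] (faults so far: 4)
  step 12: ref 2 -> HIT, frames=[6,1,2] (faults so far: 4)
  step 13: ref 3 -> FAULT, evict 1, frames=[6,3,2] (faults so far: 5)
  step 14: ref 3 -> HIT, frames=[6,3,2] (faults so far: 5)
  FIFO total faults: 5
--- LRU ---
  step 0: ref 4 -> FAULT, frames=[4,-,-] (faults so far: 1)
  step 1: ref 4 -> HIT, frames=[4,-,-] (faults so far: 1)
  step 2: ref 4 -> HIT, frames=[4,-,-] (faults so far: 1)
  step 3: ref 1 -> FAULT, frames=[4,1,-] (faults so far: 2)
  step 4: ref 2 -> FAULT, frames=[4,1,2] (faults so far: 3)
  step 5: ref 4 -> HIT, frames=[4,1,2] (faults so far: 3)
  step 6: ref 2 -> HIT, frames=[4,1,2] (faults so far: 3)
  step 7: ref 6 -> FAULT, evict 1, frames=[4,6,2] (faults so far: 4)
  step 8: ref 2 -> HIT, frames=[4,6,2] (faults so far: 4)
  step 9: ref 2 -> HIT, frames=[4,6,2] (faults so far: 4)
  step 10: ref 1 -> FAULT, evict 4, frames=[1,6,2] (faults so far: 5)
  step 11: ref 1 -> HIT, frames=[1,6,2] (faults so far: 5)
  step 12: ref 2 -> HIT, frames=[1,6,2] (faults so far: 5)
  step 13: ref 3 -> FAULT, evict 6, frames=[1,3,2] (faults so far: 6)
  step 14: ref 3 -> HIT, frames=[1,3,2] (faults so far: 6)
  LRU total faults: 6
--- Optimal ---
  step 0: ref 4 -> FAULT, frames=[4,-,-] (faults so far: 1)
  step 1: ref 4 -> HIT, frames=[4,-,-] (faults so far: 1)
  step 2: ref 4 -> HIT, frames=[4,-,-] (faults so far: 1)
  step 3: ref 1 -> FAULT, frames=[4,1,-] (faults so far: 2)
  step 4: ref 2 -> FAULT, frames=[4,1,2] (faults so far: 3)
  step 5: ref 4 -> HIT, frames=[4,1,2] (faults so far: 3)
  step 6: ref 2 -> HIT, frames=[4,1,2] (faults so far: 3)
  step 7: ref 6 -> FAULT, evict 4, frames=[6,1,2] (faults so far: 4)
  step 8: ref 2 -> HIT, frames=[6,1,2] (faults so far: 4)
  step 9: ref 2 -> HIT, frames=[6,1,2] (faults so far: 4)
  step 10: ref 1 -> HIT, frames=[6,1,2] (faults so far: 4)
  step 11: ref 1 -> HIT, frames=[6,1,2] (faults so far: 4)
  step 12: ref 2 -> HIT, frames=[6,1,2] (faults so far: 4)
  step 13: ref 3 -> FAULT, evict 1, frames=[6,3,2] (faults so far: 5)
  step 14: ref 3 -> HIT, frames=[6,3,2] (faults so far: 5)
  Optimal total faults: 5

Answer: 5 6 5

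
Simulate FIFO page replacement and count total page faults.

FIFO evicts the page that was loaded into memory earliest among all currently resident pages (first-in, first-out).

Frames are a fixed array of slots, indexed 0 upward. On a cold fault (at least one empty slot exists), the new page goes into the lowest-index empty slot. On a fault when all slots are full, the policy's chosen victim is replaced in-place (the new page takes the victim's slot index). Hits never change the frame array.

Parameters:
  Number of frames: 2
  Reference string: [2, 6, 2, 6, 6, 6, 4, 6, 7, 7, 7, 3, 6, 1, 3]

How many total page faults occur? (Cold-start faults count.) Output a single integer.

Answer: 8

Derivation:
Step 0: ref 2 → FAULT, frames=[2,-]
Step 1: ref 6 → FAULT, frames=[2,6]
Step 2: ref 2 → HIT, frames=[2,6]
Step 3: ref 6 → HIT, frames=[2,6]
Step 4: ref 6 → HIT, frames=[2,6]
Step 5: ref 6 → HIT, frames=[2,6]
Step 6: ref 4 → FAULT (evict 2), frames=[4,6]
Step 7: ref 6 → HIT, frames=[4,6]
Step 8: ref 7 → FAULT (evict 6), frames=[4,7]
Step 9: ref 7 → HIT, frames=[4,7]
Step 10: ref 7 → HIT, frames=[4,7]
Step 11: ref 3 → FAULT (evict 4), frames=[3,7]
Step 12: ref 6 → FAULT (evict 7), frames=[3,6]
Step 13: ref 1 → FAULT (evict 3), frames=[1,6]
Step 14: ref 3 → FAULT (evict 6), frames=[1,3]
Total faults: 8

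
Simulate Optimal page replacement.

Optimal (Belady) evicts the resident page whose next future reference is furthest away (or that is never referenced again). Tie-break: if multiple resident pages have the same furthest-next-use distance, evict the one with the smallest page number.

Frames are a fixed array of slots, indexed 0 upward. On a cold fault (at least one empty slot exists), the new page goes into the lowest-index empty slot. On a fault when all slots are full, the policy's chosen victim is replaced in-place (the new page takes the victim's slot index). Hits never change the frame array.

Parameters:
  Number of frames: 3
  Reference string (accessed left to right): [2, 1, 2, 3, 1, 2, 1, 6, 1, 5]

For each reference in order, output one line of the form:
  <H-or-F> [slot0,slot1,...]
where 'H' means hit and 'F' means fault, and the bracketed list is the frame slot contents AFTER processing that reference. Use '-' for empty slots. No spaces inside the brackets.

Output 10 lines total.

F [2,-,-]
F [2,1,-]
H [2,1,-]
F [2,1,3]
H [2,1,3]
H [2,1,3]
H [2,1,3]
F [6,1,3]
H [6,1,3]
F [6,5,3]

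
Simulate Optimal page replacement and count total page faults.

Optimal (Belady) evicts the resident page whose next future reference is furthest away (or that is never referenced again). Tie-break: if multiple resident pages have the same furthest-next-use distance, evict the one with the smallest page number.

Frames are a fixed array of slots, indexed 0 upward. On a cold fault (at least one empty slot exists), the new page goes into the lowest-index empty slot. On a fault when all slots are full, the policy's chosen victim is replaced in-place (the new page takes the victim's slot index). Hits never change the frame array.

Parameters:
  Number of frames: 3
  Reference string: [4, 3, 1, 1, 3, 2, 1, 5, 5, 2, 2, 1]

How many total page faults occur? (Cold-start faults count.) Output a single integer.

Answer: 5

Derivation:
Step 0: ref 4 → FAULT, frames=[4,-,-]
Step 1: ref 3 → FAULT, frames=[4,3,-]
Step 2: ref 1 → FAULT, frames=[4,3,1]
Step 3: ref 1 → HIT, frames=[4,3,1]
Step 4: ref 3 → HIT, frames=[4,3,1]
Step 5: ref 2 → FAULT (evict 3), frames=[4,2,1]
Step 6: ref 1 → HIT, frames=[4,2,1]
Step 7: ref 5 → FAULT (evict 4), frames=[5,2,1]
Step 8: ref 5 → HIT, frames=[5,2,1]
Step 9: ref 2 → HIT, frames=[5,2,1]
Step 10: ref 2 → HIT, frames=[5,2,1]
Step 11: ref 1 → HIT, frames=[5,2,1]
Total faults: 5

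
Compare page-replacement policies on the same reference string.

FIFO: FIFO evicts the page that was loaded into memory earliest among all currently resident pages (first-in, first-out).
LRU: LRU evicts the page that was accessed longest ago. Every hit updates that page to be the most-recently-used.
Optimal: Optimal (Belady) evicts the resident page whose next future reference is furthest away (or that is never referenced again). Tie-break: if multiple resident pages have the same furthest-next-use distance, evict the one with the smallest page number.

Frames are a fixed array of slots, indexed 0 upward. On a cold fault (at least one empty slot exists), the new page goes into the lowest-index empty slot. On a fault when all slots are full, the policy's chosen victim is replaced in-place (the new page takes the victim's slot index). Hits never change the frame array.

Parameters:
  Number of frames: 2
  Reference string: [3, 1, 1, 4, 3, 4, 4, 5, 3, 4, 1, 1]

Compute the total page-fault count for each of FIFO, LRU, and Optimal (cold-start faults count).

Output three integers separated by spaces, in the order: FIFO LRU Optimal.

--- FIFO ---
  step 0: ref 3 -> FAULT, frames=[3,-] (faults so far: 1)
  step 1: ref 1 -> FAULT, frames=[3,1] (faults so far: 2)
  step 2: ref 1 -> HIT, frames=[3,1] (faults so far: 2)
  step 3: ref 4 -> FAULT, evict 3, frames=[4,1] (faults so far: 3)
  step 4: ref 3 -> FAULT, evict 1, frames=[4,3] (faults so far: 4)
  step 5: ref 4 -> HIT, frames=[4,3] (faults so far: 4)
  step 6: ref 4 -> HIT, frames=[4,3] (faults so far: 4)
  step 7: ref 5 -> FAULT, evict 4, frames=[5,3] (faults so far: 5)
  step 8: ref 3 -> HIT, frames=[5,3] (faults so far: 5)
  step 9: ref 4 -> FAULT, evict 3, frames=[5,4] (faults so far: 6)
  step 10: ref 1 -> FAULT, evict 5, frames=[1,4] (faults so far: 7)
  step 11: ref 1 -> HIT, frames=[1,4] (faults so far: 7)
  FIFO total faults: 7
--- LRU ---
  step 0: ref 3 -> FAULT, frames=[3,-] (faults so far: 1)
  step 1: ref 1 -> FAULT, frames=[3,1] (faults so far: 2)
  step 2: ref 1 -> HIT, frames=[3,1] (faults so far: 2)
  step 3: ref 4 -> FAULT, evict 3, frames=[4,1] (faults so far: 3)
  step 4: ref 3 -> FAULT, evict 1, frames=[4,3] (faults so far: 4)
  step 5: ref 4 -> HIT, frames=[4,3] (faults so far: 4)
  step 6: ref 4 -> HIT, frames=[4,3] (faults so far: 4)
  step 7: ref 5 -> FAULT, evict 3, frames=[4,5] (faults so far: 5)
  step 8: ref 3 -> FAULT, evict 4, frames=[3,5] (faults so far: 6)
  step 9: ref 4 -> FAULT, evict 5, frames=[3,4] (faults so far: 7)
  step 10: ref 1 -> FAULT, evict 3, frames=[1,4] (faults so far: 8)
  step 11: ref 1 -> HIT, frames=[1,4] (faults so far: 8)
  LRU total faults: 8
--- Optimal ---
  step 0: ref 3 -> FAULT, frames=[3,-] (faults so far: 1)
  step 1: ref 1 -> FAULT, frames=[3,1] (faults so far: 2)
  step 2: ref 1 -> HIT, frames=[3,1] (faults so far: 2)
  step 3: ref 4 -> FAULT, evict 1, frames=[3,4] (faults so far: 3)
  step 4: ref 3 -> HIT, frames=[3,4] (faults so far: 3)
  step 5: ref 4 -> HIT, frames=[3,4] (faults so far: 3)
  step 6: ref 4 -> HIT, frames=[3,4] (faults so far: 3)
  step 7: ref 5 -> FAULT, evict 4, frames=[3,5] (faults so far: 4)
  step 8: ref 3 -> HIT, frames=[3,5] (faults so far: 4)
  step 9: ref 4 -> FAULT, evict 3, frames=[4,5] (faults so far: 5)
  step 10: ref 1 -> FAULT, evict 4, frames=[1,5] (faults so far: 6)
  step 11: ref 1 -> HIT, frames=[1,5] (faults so far: 6)
  Optimal total faults: 6

Answer: 7 8 6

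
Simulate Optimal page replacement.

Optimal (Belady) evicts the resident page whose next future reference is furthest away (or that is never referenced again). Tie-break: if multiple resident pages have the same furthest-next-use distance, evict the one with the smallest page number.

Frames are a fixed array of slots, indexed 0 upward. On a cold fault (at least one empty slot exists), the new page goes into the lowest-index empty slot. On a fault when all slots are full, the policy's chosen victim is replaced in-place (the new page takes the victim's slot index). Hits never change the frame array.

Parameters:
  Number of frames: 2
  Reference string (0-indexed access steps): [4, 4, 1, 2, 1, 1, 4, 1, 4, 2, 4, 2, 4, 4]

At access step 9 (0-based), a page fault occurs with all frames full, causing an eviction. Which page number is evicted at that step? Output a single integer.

Step 0: ref 4 -> FAULT, frames=[4,-]
Step 1: ref 4 -> HIT, frames=[4,-]
Step 2: ref 1 -> FAULT, frames=[4,1]
Step 3: ref 2 -> FAULT, evict 4, frames=[2,1]
Step 4: ref 1 -> HIT, frames=[2,1]
Step 5: ref 1 -> HIT, frames=[2,1]
Step 6: ref 4 -> FAULT, evict 2, frames=[4,1]
Step 7: ref 1 -> HIT, frames=[4,1]
Step 8: ref 4 -> HIT, frames=[4,1]
Step 9: ref 2 -> FAULT, evict 1, frames=[4,2]
At step 9: evicted page 1

Answer: 1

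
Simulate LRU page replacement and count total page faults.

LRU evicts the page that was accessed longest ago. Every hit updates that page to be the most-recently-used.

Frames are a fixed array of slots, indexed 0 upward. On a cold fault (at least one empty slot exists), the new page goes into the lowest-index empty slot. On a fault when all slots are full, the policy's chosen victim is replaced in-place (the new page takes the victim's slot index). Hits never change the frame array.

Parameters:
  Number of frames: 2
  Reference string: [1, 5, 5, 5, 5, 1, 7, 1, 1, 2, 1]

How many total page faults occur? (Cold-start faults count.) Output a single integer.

Step 0: ref 1 → FAULT, frames=[1,-]
Step 1: ref 5 → FAULT, frames=[1,5]
Step 2: ref 5 → HIT, frames=[1,5]
Step 3: ref 5 → HIT, frames=[1,5]
Step 4: ref 5 → HIT, frames=[1,5]
Step 5: ref 1 → HIT, frames=[1,5]
Step 6: ref 7 → FAULT (evict 5), frames=[1,7]
Step 7: ref 1 → HIT, frames=[1,7]
Step 8: ref 1 → HIT, frames=[1,7]
Step 9: ref 2 → FAULT (evict 7), frames=[1,2]
Step 10: ref 1 → HIT, frames=[1,2]
Total faults: 4

Answer: 4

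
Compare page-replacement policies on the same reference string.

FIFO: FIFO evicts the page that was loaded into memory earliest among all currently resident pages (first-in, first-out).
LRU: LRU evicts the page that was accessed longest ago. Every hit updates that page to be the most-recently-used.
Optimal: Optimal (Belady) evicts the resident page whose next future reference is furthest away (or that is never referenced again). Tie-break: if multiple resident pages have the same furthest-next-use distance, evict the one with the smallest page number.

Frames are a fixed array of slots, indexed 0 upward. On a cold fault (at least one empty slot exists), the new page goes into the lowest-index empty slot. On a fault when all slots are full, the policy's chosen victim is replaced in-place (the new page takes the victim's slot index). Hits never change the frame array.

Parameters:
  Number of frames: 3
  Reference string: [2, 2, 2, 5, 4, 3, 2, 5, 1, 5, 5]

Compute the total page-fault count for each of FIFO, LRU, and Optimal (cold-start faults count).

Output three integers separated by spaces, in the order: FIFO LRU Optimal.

Answer: 7 7 5

Derivation:
--- FIFO ---
  step 0: ref 2 -> FAULT, frames=[2,-,-] (faults so far: 1)
  step 1: ref 2 -> HIT, frames=[2,-,-] (faults so far: 1)
  step 2: ref 2 -> HIT, frames=[2,-,-] (faults so far: 1)
  step 3: ref 5 -> FAULT, frames=[2,5,-] (faults so far: 2)
  step 4: ref 4 -> FAULT, frames=[2,5,4] (faults so far: 3)
  step 5: ref 3 -> FAULT, evict 2, frames=[3,5,4] (faults so far: 4)
  step 6: ref 2 -> FAULT, evict 5, frames=[3,2,4] (faults so far: 5)
  step 7: ref 5 -> FAULT, evict 4, frames=[3,2,5] (faults so far: 6)
  step 8: ref 1 -> FAULT, evict 3, frames=[1,2,5] (faults so far: 7)
  step 9: ref 5 -> HIT, frames=[1,2,5] (faults so far: 7)
  step 10: ref 5 -> HIT, frames=[1,2,5] (faults so far: 7)
  FIFO total faults: 7
--- LRU ---
  step 0: ref 2 -> FAULT, frames=[2,-,-] (faults so far: 1)
  step 1: ref 2 -> HIT, frames=[2,-,-] (faults so far: 1)
  step 2: ref 2 -> HIT, frames=[2,-,-] (faults so far: 1)
  step 3: ref 5 -> FAULT, frames=[2,5,-] (faults so far: 2)
  step 4: ref 4 -> FAULT, frames=[2,5,4] (faults so far: 3)
  step 5: ref 3 -> FAULT, evict 2, frames=[3,5,4] (faults so far: 4)
  step 6: ref 2 -> FAULT, evict 5, frames=[3,2,4] (faults so far: 5)
  step 7: ref 5 -> FAULT, evict 4, frames=[3,2,5] (faults so far: 6)
  step 8: ref 1 -> FAULT, evict 3, frames=[1,2,5] (faults so far: 7)
  step 9: ref 5 -> HIT, frames=[1,2,5] (faults so far: 7)
  step 10: ref 5 -> HIT, frames=[1,2,5] (faults so far: 7)
  LRU total faults: 7
--- Optimal ---
  step 0: ref 2 -> FAULT, frames=[2,-,-] (faults so far: 1)
  step 1: ref 2 -> HIT, frames=[2,-,-] (faults so far: 1)
  step 2: ref 2 -> HIT, frames=[2,-,-] (faults so far: 1)
  step 3: ref 5 -> FAULT, frames=[2,5,-] (faults so far: 2)
  step 4: ref 4 -> FAULT, frames=[2,5,4] (faults so far: 3)
  step 5: ref 3 -> FAULT, evict 4, frames=[2,5,3] (faults so far: 4)
  step 6: ref 2 -> HIT, frames=[2,5,3] (faults so far: 4)
  step 7: ref 5 -> HIT, frames=[2,5,3] (faults so far: 4)
  step 8: ref 1 -> FAULT, evict 2, frames=[1,5,3] (faults so far: 5)
  step 9: ref 5 -> HIT, frames=[1,5,3] (faults so far: 5)
  step 10: ref 5 -> HIT, frames=[1,5,3] (faults so far: 5)
  Optimal total faults: 5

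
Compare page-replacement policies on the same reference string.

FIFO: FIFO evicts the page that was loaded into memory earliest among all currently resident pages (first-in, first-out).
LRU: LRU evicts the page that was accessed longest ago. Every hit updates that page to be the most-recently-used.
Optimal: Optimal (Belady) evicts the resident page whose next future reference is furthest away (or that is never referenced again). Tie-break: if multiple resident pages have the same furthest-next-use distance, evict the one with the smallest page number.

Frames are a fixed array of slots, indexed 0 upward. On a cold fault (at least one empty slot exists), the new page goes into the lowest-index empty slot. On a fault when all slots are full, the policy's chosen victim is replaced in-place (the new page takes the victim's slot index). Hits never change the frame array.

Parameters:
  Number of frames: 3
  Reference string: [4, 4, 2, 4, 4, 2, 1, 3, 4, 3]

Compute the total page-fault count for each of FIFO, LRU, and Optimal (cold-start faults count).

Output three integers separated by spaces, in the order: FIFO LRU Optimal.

--- FIFO ---
  step 0: ref 4 -> FAULT, frames=[4,-,-] (faults so far: 1)
  step 1: ref 4 -> HIT, frames=[4,-,-] (faults so far: 1)
  step 2: ref 2 -> FAULT, frames=[4,2,-] (faults so far: 2)
  step 3: ref 4 -> HIT, frames=[4,2,-] (faults so far: 2)
  step 4: ref 4 -> HIT, frames=[4,2,-] (faults so far: 2)
  step 5: ref 2 -> HIT, frames=[4,2,-] (faults so far: 2)
  step 6: ref 1 -> FAULT, frames=[4,2,1] (faults so far: 3)
  step 7: ref 3 -> FAULT, evict 4, frames=[3,2,1] (faults so far: 4)
  step 8: ref 4 -> FAULT, evict 2, frames=[3,4,1] (faults so far: 5)
  step 9: ref 3 -> HIT, frames=[3,4,1] (faults so far: 5)
  FIFO total faults: 5
--- LRU ---
  step 0: ref 4 -> FAULT, frames=[4,-,-] (faults so far: 1)
  step 1: ref 4 -> HIT, frames=[4,-,-] (faults so far: 1)
  step 2: ref 2 -> FAULT, frames=[4,2,-] (faults so far: 2)
  step 3: ref 4 -> HIT, frames=[4,2,-] (faults so far: 2)
  step 4: ref 4 -> HIT, frames=[4,2,-] (faults so far: 2)
  step 5: ref 2 -> HIT, frames=[4,2,-] (faults so far: 2)
  step 6: ref 1 -> FAULT, frames=[4,2,1] (faults so far: 3)
  step 7: ref 3 -> FAULT, evict 4, frames=[3,2,1] (faults so far: 4)
  step 8: ref 4 -> FAULT, evict 2, frames=[3,4,1] (faults so far: 5)
  step 9: ref 3 -> HIT, frames=[3,4,1] (faults so far: 5)
  LRU total faults: 5
--- Optimal ---
  step 0: ref 4 -> FAULT, frames=[4,-,-] (faults so far: 1)
  step 1: ref 4 -> HIT, frames=[4,-,-] (faults so far: 1)
  step 2: ref 2 -> FAULT, frames=[4,2,-] (faults so far: 2)
  step 3: ref 4 -> HIT, frames=[4,2,-] (faults so far: 2)
  step 4: ref 4 -> HIT, frames=[4,2,-] (faults so far: 2)
  step 5: ref 2 -> HIT, frames=[4,2,-] (faults so far: 2)
  step 6: ref 1 -> FAULT, frames=[4,2,1] (faults so far: 3)
  step 7: ref 3 -> FAULT, evict 1, frames=[4,2,3] (faults so far: 4)
  step 8: ref 4 -> HIT, frames=[4,2,3] (faults so far: 4)
  step 9: ref 3 -> HIT, frames=[4,2,3] (faults so far: 4)
  Optimal total faults: 4

Answer: 5 5 4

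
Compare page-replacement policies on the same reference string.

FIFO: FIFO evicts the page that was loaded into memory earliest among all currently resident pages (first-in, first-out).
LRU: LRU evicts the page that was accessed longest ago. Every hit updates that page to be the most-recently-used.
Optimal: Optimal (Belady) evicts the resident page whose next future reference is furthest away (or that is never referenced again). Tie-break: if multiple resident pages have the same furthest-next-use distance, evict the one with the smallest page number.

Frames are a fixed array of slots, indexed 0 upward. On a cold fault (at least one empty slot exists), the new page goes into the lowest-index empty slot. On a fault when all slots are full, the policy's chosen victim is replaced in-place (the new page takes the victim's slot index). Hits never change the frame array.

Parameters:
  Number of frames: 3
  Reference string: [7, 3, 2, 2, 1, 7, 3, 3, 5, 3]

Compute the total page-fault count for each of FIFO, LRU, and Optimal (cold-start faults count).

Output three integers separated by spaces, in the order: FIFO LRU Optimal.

Answer: 7 7 5

Derivation:
--- FIFO ---
  step 0: ref 7 -> FAULT, frames=[7,-,-] (faults so far: 1)
  step 1: ref 3 -> FAULT, frames=[7,3,-] (faults so far: 2)
  step 2: ref 2 -> FAULT, frames=[7,3,2] (faults so far: 3)
  step 3: ref 2 -> HIT, frames=[7,3,2] (faults so far: 3)
  step 4: ref 1 -> FAULT, evict 7, frames=[1,3,2] (faults so far: 4)
  step 5: ref 7 -> FAULT, evict 3, frames=[1,7,2] (faults so far: 5)
  step 6: ref 3 -> FAULT, evict 2, frames=[1,7,3] (faults so far: 6)
  step 7: ref 3 -> HIT, frames=[1,7,3] (faults so far: 6)
  step 8: ref 5 -> FAULT, evict 1, frames=[5,7,3] (faults so far: 7)
  step 9: ref 3 -> HIT, frames=[5,7,3] (faults so far: 7)
  FIFO total faults: 7
--- LRU ---
  step 0: ref 7 -> FAULT, frames=[7,-,-] (faults so far: 1)
  step 1: ref 3 -> FAULT, frames=[7,3,-] (faults so far: 2)
  step 2: ref 2 -> FAULT, frames=[7,3,2] (faults so far: 3)
  step 3: ref 2 -> HIT, frames=[7,3,2] (faults so far: 3)
  step 4: ref 1 -> FAULT, evict 7, frames=[1,3,2] (faults so far: 4)
  step 5: ref 7 -> FAULT, evict 3, frames=[1,7,2] (faults so far: 5)
  step 6: ref 3 -> FAULT, evict 2, frames=[1,7,3] (faults so far: 6)
  step 7: ref 3 -> HIT, frames=[1,7,3] (faults so far: 6)
  step 8: ref 5 -> FAULT, evict 1, frames=[5,7,3] (faults so far: 7)
  step 9: ref 3 -> HIT, frames=[5,7,3] (faults so far: 7)
  LRU total faults: 7
--- Optimal ---
  step 0: ref 7 -> FAULT, frames=[7,-,-] (faults so far: 1)
  step 1: ref 3 -> FAULT, frames=[7,3,-] (faults so far: 2)
  step 2: ref 2 -> FAULT, frames=[7,3,2] (faults so far: 3)
  step 3: ref 2 -> HIT, frames=[7,3,2] (faults so far: 3)
  step 4: ref 1 -> FAULT, evict 2, frames=[7,3,1] (faults so far: 4)
  step 5: ref 7 -> HIT, frames=[7,3,1] (faults so far: 4)
  step 6: ref 3 -> HIT, frames=[7,3,1] (faults so far: 4)
  step 7: ref 3 -> HIT, frames=[7,3,1] (faults so far: 4)
  step 8: ref 5 -> FAULT, evict 1, frames=[7,3,5] (faults so far: 5)
  step 9: ref 3 -> HIT, frames=[7,3,5] (faults so far: 5)
  Optimal total faults: 5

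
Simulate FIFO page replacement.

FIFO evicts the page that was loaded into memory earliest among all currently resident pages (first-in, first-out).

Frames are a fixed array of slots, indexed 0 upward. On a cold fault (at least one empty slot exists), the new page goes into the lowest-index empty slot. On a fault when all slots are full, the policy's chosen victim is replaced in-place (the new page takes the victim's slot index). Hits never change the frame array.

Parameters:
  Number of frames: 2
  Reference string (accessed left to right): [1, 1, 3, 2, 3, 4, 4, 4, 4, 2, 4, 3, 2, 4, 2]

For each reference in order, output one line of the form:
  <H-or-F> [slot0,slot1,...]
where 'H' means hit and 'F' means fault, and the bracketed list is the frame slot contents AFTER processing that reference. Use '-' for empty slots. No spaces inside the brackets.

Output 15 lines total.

F [1,-]
H [1,-]
F [1,3]
F [2,3]
H [2,3]
F [2,4]
H [2,4]
H [2,4]
H [2,4]
H [2,4]
H [2,4]
F [3,4]
F [3,2]
F [4,2]
H [4,2]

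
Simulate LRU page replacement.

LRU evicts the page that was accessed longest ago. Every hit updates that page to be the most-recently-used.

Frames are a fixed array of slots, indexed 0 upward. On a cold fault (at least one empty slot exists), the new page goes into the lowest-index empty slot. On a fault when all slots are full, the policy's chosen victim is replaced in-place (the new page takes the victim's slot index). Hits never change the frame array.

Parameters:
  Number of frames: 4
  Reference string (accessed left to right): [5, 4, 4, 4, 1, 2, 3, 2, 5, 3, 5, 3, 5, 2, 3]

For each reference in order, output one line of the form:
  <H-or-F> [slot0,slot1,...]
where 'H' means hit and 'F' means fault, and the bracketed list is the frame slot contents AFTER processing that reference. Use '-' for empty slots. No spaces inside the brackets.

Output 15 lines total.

F [5,-,-,-]
F [5,4,-,-]
H [5,4,-,-]
H [5,4,-,-]
F [5,4,1,-]
F [5,4,1,2]
F [3,4,1,2]
H [3,4,1,2]
F [3,5,1,2]
H [3,5,1,2]
H [3,5,1,2]
H [3,5,1,2]
H [3,5,1,2]
H [3,5,1,2]
H [3,5,1,2]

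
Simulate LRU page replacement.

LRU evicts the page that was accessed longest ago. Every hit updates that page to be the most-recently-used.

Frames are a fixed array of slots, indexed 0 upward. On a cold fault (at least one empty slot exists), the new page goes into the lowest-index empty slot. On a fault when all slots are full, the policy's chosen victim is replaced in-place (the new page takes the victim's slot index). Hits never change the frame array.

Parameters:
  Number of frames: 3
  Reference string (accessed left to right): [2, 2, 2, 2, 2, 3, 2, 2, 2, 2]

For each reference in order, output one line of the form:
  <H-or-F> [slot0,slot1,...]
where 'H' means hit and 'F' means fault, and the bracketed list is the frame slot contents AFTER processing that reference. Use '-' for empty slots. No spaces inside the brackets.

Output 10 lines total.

F [2,-,-]
H [2,-,-]
H [2,-,-]
H [2,-,-]
H [2,-,-]
F [2,3,-]
H [2,3,-]
H [2,3,-]
H [2,3,-]
H [2,3,-]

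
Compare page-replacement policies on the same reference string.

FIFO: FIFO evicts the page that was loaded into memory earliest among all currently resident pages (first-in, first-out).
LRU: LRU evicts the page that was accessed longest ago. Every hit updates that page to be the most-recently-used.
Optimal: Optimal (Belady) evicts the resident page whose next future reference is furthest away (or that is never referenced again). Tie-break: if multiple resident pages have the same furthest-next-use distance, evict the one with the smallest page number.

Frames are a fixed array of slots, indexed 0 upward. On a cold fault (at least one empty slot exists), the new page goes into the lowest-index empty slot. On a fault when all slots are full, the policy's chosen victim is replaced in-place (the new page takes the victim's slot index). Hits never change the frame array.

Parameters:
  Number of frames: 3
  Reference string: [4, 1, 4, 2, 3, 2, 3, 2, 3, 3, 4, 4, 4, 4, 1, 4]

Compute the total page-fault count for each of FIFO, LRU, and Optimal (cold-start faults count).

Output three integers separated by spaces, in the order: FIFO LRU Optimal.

Answer: 6 5 5

Derivation:
--- FIFO ---
  step 0: ref 4 -> FAULT, frames=[4,-,-] (faults so far: 1)
  step 1: ref 1 -> FAULT, frames=[4,1,-] (faults so far: 2)
  step 2: ref 4 -> HIT, frames=[4,1,-] (faults so far: 2)
  step 3: ref 2 -> FAULT, frames=[4,1,2] (faults so far: 3)
  step 4: ref 3 -> FAULT, evict 4, frames=[3,1,2] (faults so far: 4)
  step 5: ref 2 -> HIT, frames=[3,1,2] (faults so far: 4)
  step 6: ref 3 -> HIT, frames=[3,1,2] (faults so far: 4)
  step 7: ref 2 -> HIT, frames=[3,1,2] (faults so far: 4)
  step 8: ref 3 -> HIT, frames=[3,1,2] (faults so far: 4)
  step 9: ref 3 -> HIT, frames=[3,1,2] (faults so far: 4)
  step 10: ref 4 -> FAULT, evict 1, frames=[3,4,2] (faults so far: 5)
  step 11: ref 4 -> HIT, frames=[3,4,2] (faults so far: 5)
  step 12: ref 4 -> HIT, frames=[3,4,2] (faults so far: 5)
  step 13: ref 4 -> HIT, frames=[3,4,2] (faults so far: 5)
  step 14: ref 1 -> FAULT, evict 2, frames=[3,4,1] (faults so far: 6)
  step 15: ref 4 -> HIT, frames=[3,4,1] (faults so far: 6)
  FIFO total faults: 6
--- LRU ---
  step 0: ref 4 -> FAULT, frames=[4,-,-] (faults so far: 1)
  step 1: ref 1 -> FAULT, frames=[4,1,-] (faults so far: 2)
  step 2: ref 4 -> HIT, frames=[4,1,-] (faults so far: 2)
  step 3: ref 2 -> FAULT, frames=[4,1,2] (faults so far: 3)
  step 4: ref 3 -> FAULT, evict 1, frames=[4,3,2] (faults so far: 4)
  step 5: ref 2 -> HIT, frames=[4,3,2] (faults so far: 4)
  step 6: ref 3 -> HIT, frames=[4,3,2] (faults so far: 4)
  step 7: ref 2 -> HIT, frames=[4,3,2] (faults so far: 4)
  step 8: ref 3 -> HIT, frames=[4,3,2] (faults so far: 4)
  step 9: ref 3 -> HIT, frames=[4,3,2] (faults so far: 4)
  step 10: ref 4 -> HIT, frames=[4,3,2] (faults so far: 4)
  step 11: ref 4 -> HIT, frames=[4,3,2] (faults so far: 4)
  step 12: ref 4 -> HIT, frames=[4,3,2] (faults so far: 4)
  step 13: ref 4 -> HIT, frames=[4,3,2] (faults so far: 4)
  step 14: ref 1 -> FAULT, evict 2, frames=[4,3,1] (faults so far: 5)
  step 15: ref 4 -> HIT, frames=[4,3,1] (faults so far: 5)
  LRU total faults: 5
--- Optimal ---
  step 0: ref 4 -> FAULT, frames=[4,-,-] (faults so far: 1)
  step 1: ref 1 -> FAULT, frames=[4,1,-] (faults so far: 2)
  step 2: ref 4 -> HIT, frames=[4,1,-] (faults so far: 2)
  step 3: ref 2 -> FAULT, frames=[4,1,2] (faults so far: 3)
  step 4: ref 3 -> FAULT, evict 1, frames=[4,3,2] (faults so far: 4)
  step 5: ref 2 -> HIT, frames=[4,3,2] (faults so far: 4)
  step 6: ref 3 -> HIT, frames=[4,3,2] (faults so far: 4)
  step 7: ref 2 -> HIT, frames=[4,3,2] (faults so far: 4)
  step 8: ref 3 -> HIT, frames=[4,3,2] (faults so far: 4)
  step 9: ref 3 -> HIT, frames=[4,3,2] (faults so far: 4)
  step 10: ref 4 -> HIT, frames=[4,3,2] (faults so far: 4)
  step 11: ref 4 -> HIT, frames=[4,3,2] (faults so far: 4)
  step 12: ref 4 -> HIT, frames=[4,3,2] (faults so far: 4)
  step 13: ref 4 -> HIT, frames=[4,3,2] (faults so far: 4)
  step 14: ref 1 -> FAULT, evict 2, frames=[4,3,1] (faults so far: 5)
  step 15: ref 4 -> HIT, frames=[4,3,1] (faults so far: 5)
  Optimal total faults: 5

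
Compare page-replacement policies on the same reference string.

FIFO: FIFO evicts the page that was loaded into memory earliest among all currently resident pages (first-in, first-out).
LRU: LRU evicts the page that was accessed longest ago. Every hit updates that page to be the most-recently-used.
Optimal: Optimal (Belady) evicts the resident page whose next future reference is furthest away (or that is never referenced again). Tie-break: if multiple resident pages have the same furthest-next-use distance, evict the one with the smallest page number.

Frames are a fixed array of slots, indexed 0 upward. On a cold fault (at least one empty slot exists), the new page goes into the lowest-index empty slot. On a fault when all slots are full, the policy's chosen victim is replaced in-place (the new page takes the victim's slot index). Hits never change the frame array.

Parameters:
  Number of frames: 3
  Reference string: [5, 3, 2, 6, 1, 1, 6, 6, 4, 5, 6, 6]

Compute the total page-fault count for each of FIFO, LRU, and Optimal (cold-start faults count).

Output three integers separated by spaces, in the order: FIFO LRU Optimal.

Answer: 8 7 6

Derivation:
--- FIFO ---
  step 0: ref 5 -> FAULT, frames=[5,-,-] (faults so far: 1)
  step 1: ref 3 -> FAULT, frames=[5,3,-] (faults so far: 2)
  step 2: ref 2 -> FAULT, frames=[5,3,2] (faults so far: 3)
  step 3: ref 6 -> FAULT, evict 5, frames=[6,3,2] (faults so far: 4)
  step 4: ref 1 -> FAULT, evict 3, frames=[6,1,2] (faults so far: 5)
  step 5: ref 1 -> HIT, frames=[6,1,2] (faults so far: 5)
  step 6: ref 6 -> HIT, frames=[6,1,2] (faults so far: 5)
  step 7: ref 6 -> HIT, frames=[6,1,2] (faults so far: 5)
  step 8: ref 4 -> FAULT, evict 2, frames=[6,1,4] (faults so far: 6)
  step 9: ref 5 -> FAULT, evict 6, frames=[5,1,4] (faults so far: 7)
  step 10: ref 6 -> FAULT, evict 1, frames=[5,6,4] (faults so far: 8)
  step 11: ref 6 -> HIT, frames=[5,6,4] (faults so far: 8)
  FIFO total faults: 8
--- LRU ---
  step 0: ref 5 -> FAULT, frames=[5,-,-] (faults so far: 1)
  step 1: ref 3 -> FAULT, frames=[5,3,-] (faults so far: 2)
  step 2: ref 2 -> FAULT, frames=[5,3,2] (faults so far: 3)
  step 3: ref 6 -> FAULT, evict 5, frames=[6,3,2] (faults so far: 4)
  step 4: ref 1 -> FAULT, evict 3, frames=[6,1,2] (faults so far: 5)
  step 5: ref 1 -> HIT, frames=[6,1,2] (faults so far: 5)
  step 6: ref 6 -> HIT, frames=[6,1,2] (faults so far: 5)
  step 7: ref 6 -> HIT, frames=[6,1,2] (faults so far: 5)
  step 8: ref 4 -> FAULT, evict 2, frames=[6,1,4] (faults so far: 6)
  step 9: ref 5 -> FAULT, evict 1, frames=[6,5,4] (faults so far: 7)
  step 10: ref 6 -> HIT, frames=[6,5,4] (faults so far: 7)
  step 11: ref 6 -> HIT, frames=[6,5,4] (faults so far: 7)
  LRU total faults: 7
--- Optimal ---
  step 0: ref 5 -> FAULT, frames=[5,-,-] (faults so far: 1)
  step 1: ref 3 -> FAULT, frames=[5,3,-] (faults so far: 2)
  step 2: ref 2 -> FAULT, frames=[5,3,2] (faults so far: 3)
  step 3: ref 6 -> FAULT, evict 2, frames=[5,3,6] (faults so far: 4)
  step 4: ref 1 -> FAULT, evict 3, frames=[5,1,6] (faults so far: 5)
  step 5: ref 1 -> HIT, frames=[5,1,6] (faults so far: 5)
  step 6: ref 6 -> HIT, frames=[5,1,6] (faults so far: 5)
  step 7: ref 6 -> HIT, frames=[5,1,6] (faults so far: 5)
  step 8: ref 4 -> FAULT, evict 1, frames=[5,4,6] (faults so far: 6)
  step 9: ref 5 -> HIT, frames=[5,4,6] (faults so far: 6)
  step 10: ref 6 -> HIT, frames=[5,4,6] (faults so far: 6)
  step 11: ref 6 -> HIT, frames=[5,4,6] (faults so far: 6)
  Optimal total faults: 6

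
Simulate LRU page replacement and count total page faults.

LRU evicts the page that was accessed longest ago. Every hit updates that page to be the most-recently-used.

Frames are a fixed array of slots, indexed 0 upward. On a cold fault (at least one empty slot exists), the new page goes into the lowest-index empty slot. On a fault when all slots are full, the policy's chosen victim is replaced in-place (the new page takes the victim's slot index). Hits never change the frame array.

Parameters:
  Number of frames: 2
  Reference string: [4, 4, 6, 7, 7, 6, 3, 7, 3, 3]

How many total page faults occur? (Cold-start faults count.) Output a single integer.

Step 0: ref 4 → FAULT, frames=[4,-]
Step 1: ref 4 → HIT, frames=[4,-]
Step 2: ref 6 → FAULT, frames=[4,6]
Step 3: ref 7 → FAULT (evict 4), frames=[7,6]
Step 4: ref 7 → HIT, frames=[7,6]
Step 5: ref 6 → HIT, frames=[7,6]
Step 6: ref 3 → FAULT (evict 7), frames=[3,6]
Step 7: ref 7 → FAULT (evict 6), frames=[3,7]
Step 8: ref 3 → HIT, frames=[3,7]
Step 9: ref 3 → HIT, frames=[3,7]
Total faults: 5

Answer: 5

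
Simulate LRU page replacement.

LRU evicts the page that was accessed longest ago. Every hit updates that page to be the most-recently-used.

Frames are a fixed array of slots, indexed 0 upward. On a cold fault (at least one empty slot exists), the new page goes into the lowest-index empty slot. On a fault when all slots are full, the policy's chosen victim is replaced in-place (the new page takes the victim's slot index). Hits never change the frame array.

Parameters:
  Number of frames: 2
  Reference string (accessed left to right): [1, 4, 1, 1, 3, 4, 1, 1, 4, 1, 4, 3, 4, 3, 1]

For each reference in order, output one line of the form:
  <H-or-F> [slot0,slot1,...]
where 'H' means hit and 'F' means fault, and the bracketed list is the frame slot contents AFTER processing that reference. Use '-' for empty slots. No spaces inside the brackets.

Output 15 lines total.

F [1,-]
F [1,4]
H [1,4]
H [1,4]
F [1,3]
F [4,3]
F [4,1]
H [4,1]
H [4,1]
H [4,1]
H [4,1]
F [4,3]
H [4,3]
H [4,3]
F [1,3]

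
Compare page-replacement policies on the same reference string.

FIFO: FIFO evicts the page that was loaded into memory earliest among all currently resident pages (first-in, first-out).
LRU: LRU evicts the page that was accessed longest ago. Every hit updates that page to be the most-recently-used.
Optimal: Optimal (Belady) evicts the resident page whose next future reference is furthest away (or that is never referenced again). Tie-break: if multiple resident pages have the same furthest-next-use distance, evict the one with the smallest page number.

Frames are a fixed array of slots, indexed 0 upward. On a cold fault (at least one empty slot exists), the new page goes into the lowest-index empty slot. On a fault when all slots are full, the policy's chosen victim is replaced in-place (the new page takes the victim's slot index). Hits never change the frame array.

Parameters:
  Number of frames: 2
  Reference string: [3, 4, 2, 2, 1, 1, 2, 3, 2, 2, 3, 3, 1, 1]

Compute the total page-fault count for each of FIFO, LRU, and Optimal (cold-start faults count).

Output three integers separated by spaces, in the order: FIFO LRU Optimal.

Answer: 7 6 6

Derivation:
--- FIFO ---
  step 0: ref 3 -> FAULT, frames=[3,-] (faults so far: 1)
  step 1: ref 4 -> FAULT, frames=[3,4] (faults so far: 2)
  step 2: ref 2 -> FAULT, evict 3, frames=[2,4] (faults so far: 3)
  step 3: ref 2 -> HIT, frames=[2,4] (faults so far: 3)
  step 4: ref 1 -> FAULT, evict 4, frames=[2,1] (faults so far: 4)
  step 5: ref 1 -> HIT, frames=[2,1] (faults so far: 4)
  step 6: ref 2 -> HIT, frames=[2,1] (faults so far: 4)
  step 7: ref 3 -> FAULT, evict 2, frames=[3,1] (faults so far: 5)
  step 8: ref 2 -> FAULT, evict 1, frames=[3,2] (faults so far: 6)
  step 9: ref 2 -> HIT, frames=[3,2] (faults so far: 6)
  step 10: ref 3 -> HIT, frames=[3,2] (faults so far: 6)
  step 11: ref 3 -> HIT, frames=[3,2] (faults so far: 6)
  step 12: ref 1 -> FAULT, evict 3, frames=[1,2] (faults so far: 7)
  step 13: ref 1 -> HIT, frames=[1,2] (faults so far: 7)
  FIFO total faults: 7
--- LRU ---
  step 0: ref 3 -> FAULT, frames=[3,-] (faults so far: 1)
  step 1: ref 4 -> FAULT, frames=[3,4] (faults so far: 2)
  step 2: ref 2 -> FAULT, evict 3, frames=[2,4] (faults so far: 3)
  step 3: ref 2 -> HIT, frames=[2,4] (faults so far: 3)
  step 4: ref 1 -> FAULT, evict 4, frames=[2,1] (faults so far: 4)
  step 5: ref 1 -> HIT, frames=[2,1] (faults so far: 4)
  step 6: ref 2 -> HIT, frames=[2,1] (faults so far: 4)
  step 7: ref 3 -> FAULT, evict 1, frames=[2,3] (faults so far: 5)
  step 8: ref 2 -> HIT, frames=[2,3] (faults so far: 5)
  step 9: ref 2 -> HIT, frames=[2,3] (faults so far: 5)
  step 10: ref 3 -> HIT, frames=[2,3] (faults so far: 5)
  step 11: ref 3 -> HIT, frames=[2,3] (faults so far: 5)
  step 12: ref 1 -> FAULT, evict 2, frames=[1,3] (faults so far: 6)
  step 13: ref 1 -> HIT, frames=[1,3] (faults so far: 6)
  LRU total faults: 6
--- Optimal ---
  step 0: ref 3 -> FAULT, frames=[3,-] (faults so far: 1)
  step 1: ref 4 -> FAULT, frames=[3,4] (faults so far: 2)
  step 2: ref 2 -> FAULT, evict 4, frames=[3,2] (faults so far: 3)
  step 3: ref 2 -> HIT, frames=[3,2] (faults so far: 3)
  step 4: ref 1 -> FAULT, evict 3, frames=[1,2] (faults so far: 4)
  step 5: ref 1 -> HIT, frames=[1,2] (faults so far: 4)
  step 6: ref 2 -> HIT, frames=[1,2] (faults so far: 4)
  step 7: ref 3 -> FAULT, evict 1, frames=[3,2] (faults so far: 5)
  step 8: ref 2 -> HIT, frames=[3,2] (faults so far: 5)
  step 9: ref 2 -> HIT, frames=[3,2] (faults so far: 5)
  step 10: ref 3 -> HIT, frames=[3,2] (faults so far: 5)
  step 11: ref 3 -> HIT, frames=[3,2] (faults so far: 5)
  step 12: ref 1 -> FAULT, evict 2, frames=[3,1] (faults so far: 6)
  step 13: ref 1 -> HIT, frames=[3,1] (faults so far: 6)
  Optimal total faults: 6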